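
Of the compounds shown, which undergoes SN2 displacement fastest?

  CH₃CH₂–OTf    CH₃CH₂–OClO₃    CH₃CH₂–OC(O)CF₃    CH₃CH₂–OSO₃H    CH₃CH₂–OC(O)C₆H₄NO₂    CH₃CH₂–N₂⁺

CH₃CH₂–N₂⁺

Identical carbon frameworks mean the comparison reduces to leaving-group quality.
A good leaving group is a weak base: the lower the pKₐ of its conjugate acid, the more readily it departs.
CH₃CH₂–N₂⁺ loses N₂: no meaningful conjugate acid; N₂ departs as an exceptionally stable neutral molecule
CH₃CH₂–OTf loses OTf⁻: pKₐ(CF₃SO₃H (triflic acid)) ≈ -14
CH₃CH₂–OClO₃ loses ClO₄⁻: pKₐ(HClO₄) ≈ -10
CH₃CH₂–OSO₃H loses HSO₄⁻: pKₐ(H₂SO₄) ≈ -3
CH₃CH₂–OC(O)CF₃ loses CF₃COO⁻: pKₐ(CF₃COOH) ≈ 0.2
CH₃CH₂–OC(O)C₆H₄NO₂ loses p-O₂N–C₆H₄–COO⁻: pKₐ(p-nitrobenzoic acid) ≈ 3.4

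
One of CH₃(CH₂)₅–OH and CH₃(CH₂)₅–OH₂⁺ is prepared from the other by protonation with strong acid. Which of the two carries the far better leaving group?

From CH₃(CH₂)₅–OH the departing group would be OH⁻ (pKₐ(H₂O) ≈ 15.7). Strong base; essentially never leaves without prior activation.
From CH₃(CH₂)₅–OH₂⁺ the leaving group is H₂O (pKₐ(H₃O⁺) ≈ -1.7). Neutral; leaves from a protonated alcohol (R–OH₂⁺).
Protonation with strong acid works by converting the leaving group from hydroxide to neutral water, making CH₃(CH₂)₅–OH₂⁺ enormously more reactive.

CH₃(CH₂)₅–OH₂⁺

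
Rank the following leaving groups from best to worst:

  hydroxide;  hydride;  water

water > hydroxide > hydride

Leaving-group ability tracks the stability of the departed species; conjugate-acid pKₐ is the usual yardstick (lower pKₐ → better LG).
water: pKₐ(H₃O⁺) ≈ -1.7
hydroxide: pKₐ(H₂O) ≈ 15.7
hydride: pKₐ(H₂) ≈ 36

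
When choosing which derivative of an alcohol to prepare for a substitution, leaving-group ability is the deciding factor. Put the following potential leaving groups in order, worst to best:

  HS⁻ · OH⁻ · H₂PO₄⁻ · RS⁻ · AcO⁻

OH⁻ < RS⁻ < HS⁻ < AcO⁻ < H₂PO₄⁻

A good leaving group is a weak base: the lower the pKₐ of its conjugate acid, the more readily it departs.
H₂PO₄⁻: pKₐ(H₃PO₄) ≈ 2.1 — moderate base; biological leaving group after further activation
AcO⁻: pKₐ(CH₃COOH) ≈ 4.8 — resonance-stabilised but still a weak base
HS⁻: pKₐ(H₂S) ≈ 7 — larger and more polarisable than the oxygen analogue
RS⁻: pKₐ(RSH (a thiol)) ≈ 10.5 — moderately basic; rarely leaves without activation
OH⁻: pKₐ(H₂O) ≈ 15.7 — strong base; essentially never leaves without prior activation
Reversing gives the worst-to-best order requested.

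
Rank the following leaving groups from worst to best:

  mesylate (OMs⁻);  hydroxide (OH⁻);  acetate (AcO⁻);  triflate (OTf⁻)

Rank by basicity of the departing species: weakest base leaves most easily.
triflate (OTf⁻): pKₐ(CF₃SO₃H (triflic acid)) ≈ -14
mesylate (OMs⁻): pKₐ(CH₃SO₃H (MsOH)) ≈ -1.9 — resonance-delocalised alkanesulfonate
acetate (AcO⁻): pKₐ(CH₃COOH) ≈ 4.8
hydroxide (OH⁻): pKₐ(H₂O) ≈ 15.7
Reversing gives the worst-to-best order requested.

hydroxide (OH⁻) < acetate (AcO⁻) < mesylate (OMs⁻) < triflate (OTf⁻)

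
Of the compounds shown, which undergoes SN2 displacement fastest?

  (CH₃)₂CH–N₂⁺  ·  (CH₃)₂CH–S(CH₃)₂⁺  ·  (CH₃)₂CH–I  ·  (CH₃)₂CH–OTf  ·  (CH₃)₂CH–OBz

(CH₃)₂CH–N₂⁺

Same R in every case — rank the leaving groups.
Leaving-group ability tracks the stability of the departed species; conjugate-acid pKₐ is the usual yardstick (lower pKₐ → better LG).
(CH₃)₂CH–N₂⁺ loses N₂: no meaningful conjugate acid; N₂ departs as an exceptionally stable neutral molecule
(CH₃)₂CH–OTf loses OTf⁻: pKₐ(CF₃SO₃H (triflic acid)) ≈ -14
(CH₃)₂CH–I loses I⁻: pKₐ(HI) ≈ -10
(CH₃)₂CH–S(CH₃)₂⁺ loses SR'₂: pKₐ(R'₂SH⁺) ≈ -7
(CH₃)₂CH–OBz loses PhCOO⁻: pKₐ(C₆H₅COOH) ≈ 4.2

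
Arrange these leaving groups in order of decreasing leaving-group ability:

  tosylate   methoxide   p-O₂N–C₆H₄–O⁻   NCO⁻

tosylate > NCO⁻ > p-O₂N–C₆H₄–O⁻ > methoxide

A good leaving group is a weak base: the lower the pKₐ of its conjugate acid, the more readily it departs.
tosylate: pKₐ(p-CH₃C₆H₄SO₃H (TsOH)) ≈ -2.8 — resonance-delocalised arenesulfonate
NCO⁻: pKₐ(HOCN) ≈ 3.5
p-O₂N–C₆H₄–O⁻: pKₐ(p-nitrophenol) ≈ 7.2
methoxide: pKₐ(CH₃OH) ≈ 15.5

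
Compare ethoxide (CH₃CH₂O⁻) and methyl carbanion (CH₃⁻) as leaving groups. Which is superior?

ethoxide (CH₃CH₂O⁻) is the better leaving group.
pKₐ(CH₃CH₂OH) ≈ 16 versus pKₐ(CH₄) ≈ 48: ethoxide (CH₃CH₂O⁻) is the much weaker base.
Strong base; alkoxides do not leave unassisted.

ethoxide (CH₃CH₂O⁻)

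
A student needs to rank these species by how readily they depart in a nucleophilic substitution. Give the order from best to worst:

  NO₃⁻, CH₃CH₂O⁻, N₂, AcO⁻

N₂ > NO₃⁻ > AcO⁻ > CH₃CH₂O⁻

Leaving-group ability tracks the stability of the departed species; conjugate-acid pKₐ is the usual yardstick (lower pKₐ → better LG).
N₂: no meaningful conjugate acid; N₂ departs as an exceptionally stable neutral molecule
NO₃⁻: pKₐ(HNO₃) ≈ -1.3 — resonance-delocalised over three oxygens
AcO⁻: pKₐ(CH₃COOH) ≈ 4.8
CH₃CH₂O⁻: pKₐ(CH₃CH₂OH) ≈ 16 — strong base; alkoxides do not leave unassisted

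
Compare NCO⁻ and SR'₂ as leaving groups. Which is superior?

SR'₂

SR'₂ is the better leaving group.
pKₐ(R'₂SH⁺) ≈ -7 versus pKₐ(HOCN) ≈ 3.5: SR'₂ is the much weaker base.
Neutral; leaves from a sulfonium salt (R–SR'₂⁺).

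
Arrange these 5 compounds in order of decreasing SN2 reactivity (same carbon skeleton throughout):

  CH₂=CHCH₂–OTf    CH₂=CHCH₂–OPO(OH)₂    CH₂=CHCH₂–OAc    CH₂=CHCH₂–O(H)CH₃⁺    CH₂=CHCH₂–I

Same R in every case — rank the leaving groups.
The more stable X⁻ (or X) is on its own — i.e. the weaker a base it is — the better a leaving group it makes.
CH₂=CHCH₂–OTf loses OTf⁻: pKₐ(CF₃SO₃H (triflic acid)) ≈ -14
CH₂=CHCH₂–I loses I⁻: pKₐ(HI) ≈ -10
CH₂=CHCH₂–O(H)CH₃⁺ loses R'OH: pKₐ(R'OH₂⁺) ≈ -2.4
CH₂=CHCH₂–OPO(OH)₂ loses H₂PO₄⁻: pKₐ(H₃PO₄) ≈ 2.1
CH₂=CHCH₂–OAc loses AcO⁻: pKₐ(CH₃COOH) ≈ 4.8

CH₂=CHCH₂–OTf > CH₂=CHCH₂–I > CH₂=CHCH₂–O(H)CH₃⁺ > CH₂=CHCH₂–OPO(OH)₂ > CH₂=CHCH₂–OAc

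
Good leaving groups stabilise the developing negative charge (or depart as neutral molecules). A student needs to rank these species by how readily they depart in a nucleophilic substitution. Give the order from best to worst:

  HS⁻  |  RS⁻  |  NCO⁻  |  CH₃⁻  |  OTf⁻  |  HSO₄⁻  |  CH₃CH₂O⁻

OTf⁻: pKₐ(CF₃SO₃H (triflic acid)) ≈ -14
HSO₄⁻: pKₐ(H₂SO₄) ≈ -3
NCO⁻: pKₐ(HOCN) ≈ 3.5
HS⁻: pKₐ(H₂S) ≈ 7
RS⁻: pKₐ(RSH (a thiol)) ≈ 10.5
CH₃CH₂O⁻: pKₐ(CH₃CH₂OH) ≈ 16
CH₃⁻: pKₐ(CH₄) ≈ 48

OTf⁻ > HSO₄⁻ > NCO⁻ > HS⁻ > RS⁻ > CH₃CH₂O⁻ > CH₃⁻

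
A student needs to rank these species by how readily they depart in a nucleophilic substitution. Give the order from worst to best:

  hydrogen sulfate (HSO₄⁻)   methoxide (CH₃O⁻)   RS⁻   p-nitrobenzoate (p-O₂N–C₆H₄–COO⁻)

methoxide (CH₃O⁻) < RS⁻ < p-nitrobenzoate (p-O₂N–C₆H₄–COO⁻) < hydrogen sulfate (HSO₄⁻)

A good leaving group is a weak base: the lower the pKₐ of its conjugate acid, the more readily it departs.
hydrogen sulfate (HSO₄⁻): pKₐ(H₂SO₄) ≈ -3
p-nitrobenzoate (p-O₂N–C₆H₄–COO⁻): pKₐ(p-nitrobenzoic acid) ≈ 3.4 — electron-withdrawing nitro group stabilises the carboxylate
RS⁻: pKₐ(RSH (a thiol)) ≈ 10.5 — moderately basic; rarely leaves without activation
methoxide (CH₃O⁻): pKₐ(CH₃OH) ≈ 15.5
Listed from poorest to best leaving group as asked.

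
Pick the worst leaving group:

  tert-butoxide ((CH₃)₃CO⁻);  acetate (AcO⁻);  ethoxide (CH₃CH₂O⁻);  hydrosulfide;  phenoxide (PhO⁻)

tert-butoxide ((CH₃)₃CO⁻)

A good leaving group is a weak base: the lower the pKₐ of its conjugate acid, the more readily it departs.
acetate (AcO⁻): pKₐ(CH₃COOH) ≈ 4.8
hydrosulfide: pKₐ(H₂S) ≈ 7
phenoxide (PhO⁻): pKₐ(C₆H₅OH (phenol)) ≈ 10
ethoxide (CH₃CH₂O⁻): pKₐ(CH₃CH₂OH) ≈ 16
tert-butoxide ((CH₃)₃CO⁻): pKₐ(t-BuOH) ≈ 18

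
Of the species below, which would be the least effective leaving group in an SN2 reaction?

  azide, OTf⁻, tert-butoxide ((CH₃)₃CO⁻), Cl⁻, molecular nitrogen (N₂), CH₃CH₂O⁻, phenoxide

tert-butoxide ((CH₃)₃CO⁻)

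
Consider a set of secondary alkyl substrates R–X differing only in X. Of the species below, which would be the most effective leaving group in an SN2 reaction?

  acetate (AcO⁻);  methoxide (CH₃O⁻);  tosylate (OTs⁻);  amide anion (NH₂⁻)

The more stable X⁻ (or X) is on its own — i.e. the weaker a base it is — the better a leaving group it makes.
tosylate (OTs⁻): pKₐ(p-CH₃C₆H₄SO₃H (TsOH)) ≈ -2.8
acetate (AcO⁻): pKₐ(CH₃COOH) ≈ 4.8
methoxide (CH₃O⁻): pKₐ(CH₃OH) ≈ 15.5
amide anion (NH₂⁻): pKₐ(NH₃) ≈ 38

tosylate (OTs⁻)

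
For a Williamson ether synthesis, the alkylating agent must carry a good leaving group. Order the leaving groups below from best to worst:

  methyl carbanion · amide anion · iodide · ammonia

iodide > ammonia > amide anion > methyl carbanion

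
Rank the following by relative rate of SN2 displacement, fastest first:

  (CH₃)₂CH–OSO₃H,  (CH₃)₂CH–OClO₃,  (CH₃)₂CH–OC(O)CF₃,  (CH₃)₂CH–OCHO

(CH₃)₂CH–OClO₃ > (CH₃)₂CH–OSO₃H > (CH₃)₂CH–OC(O)CF₃ > (CH₃)₂CH–OCHO

Identical carbon frameworks mean the comparison reduces to leaving-group quality.
Rank by basicity of the departing species: weakest base leaves most easily.
(CH₃)₂CH–OClO₃ loses ClO₄⁻: pKₐ(HClO₄) ≈ -10
(CH₃)₂CH–OSO₃H loses HSO₄⁻: pKₐ(H₂SO₄) ≈ -3
(CH₃)₂CH–OC(O)CF₃ loses CF₃COO⁻: pKₐ(CF₃COOH) ≈ 0.2
(CH₃)₂CH–OCHO loses HCOO⁻: pKₐ(HCOOH) ≈ 3.8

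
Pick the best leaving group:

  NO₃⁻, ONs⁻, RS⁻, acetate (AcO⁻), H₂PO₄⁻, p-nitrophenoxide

ONs⁻: pKₐ(p-O₂NC₆H₄SO₃H) ≈ -3.5
NO₃⁻: pKₐ(HNO₃) ≈ -1.3
H₂PO₄⁻: pKₐ(H₃PO₄) ≈ 2.1
acetate (AcO⁻): pKₐ(CH₃COOH) ≈ 4.8
p-nitrophenoxide: pKₐ(p-nitrophenol) ≈ 7.2
RS⁻: pKₐ(RSH (a thiol)) ≈ 10.5

ONs⁻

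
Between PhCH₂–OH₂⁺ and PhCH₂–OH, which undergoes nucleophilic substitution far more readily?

From PhCH₂–OH the departing group would be OH⁻ (pKₐ(H₂O) ≈ 15.7). Strong base; essentially never leaves without prior activation.
From PhCH₂–OH₂⁺ the leaving group is H₂O (pKₐ(H₃O⁺) ≈ -1.7). Neutral; leaves from a protonated alcohol (R–OH₂⁺).
(In practice PhCH₂–OH₂⁺ is made from PhCH₂–OH by protonation with strong acid, converting the leaving group from hydroxide to neutral water.)

PhCH₂–OH₂⁺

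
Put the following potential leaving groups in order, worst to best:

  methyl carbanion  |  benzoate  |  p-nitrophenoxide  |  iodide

methyl carbanion < p-nitrophenoxide < benzoate < iodide

The more stable X⁻ (or X) is on its own — i.e. the weaker a base it is — the better a leaving group it makes.
iodide: pKₐ(HI) ≈ -10
benzoate: pKₐ(C₆H₅COOH) ≈ 4.2
p-nitrophenoxide: pKₐ(p-nitrophenol) ≈ 7.2
methyl carbanion: pKₐ(CH₄) ≈ 48
Listed from poorest to best leaving group as asked.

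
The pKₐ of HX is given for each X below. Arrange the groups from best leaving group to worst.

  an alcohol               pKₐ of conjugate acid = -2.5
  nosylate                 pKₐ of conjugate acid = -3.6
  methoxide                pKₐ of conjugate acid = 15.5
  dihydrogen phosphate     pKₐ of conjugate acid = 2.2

Lower conjugate-acid pKₐ ⇒ weaker base ⇒ better leaving group.
Sorting by the given values: nosylate (-3.6), an alcohol (-2.5), dihydrogen phosphate (2.2), methoxide (15.5).

nosylate > an alcohol > dihydrogen phosphate > methoxide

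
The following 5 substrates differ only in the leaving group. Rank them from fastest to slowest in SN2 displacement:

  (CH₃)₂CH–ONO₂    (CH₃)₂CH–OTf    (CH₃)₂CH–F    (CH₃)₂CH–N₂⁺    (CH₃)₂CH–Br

The skeletons are identical, so relative rate is governed entirely by leaving-group ability.
A good leaving group is a weak base: the lower the pKₐ of its conjugate acid, the more readily it departs.
(CH₃)₂CH–N₂⁺ loses N₂: no meaningful conjugate acid; N₂ departs as an exceptionally stable neutral molecule
(CH₃)₂CH–OTf loses OTf⁻: pKₐ(CF₃SO₃H (triflic acid)) ≈ -14
(CH₃)₂CH–Br loses Br⁻: pKₐ(HBr) ≈ -9
(CH₃)₂CH–ONO₂ loses NO₃⁻: pKₐ(HNO₃) ≈ -1.3
(CH₃)₂CH–F loses F⁻: pKₐ(HF) ≈ 3.2

(CH₃)₂CH–N₂⁺ > (CH₃)₂CH–OTf > (CH₃)₂CH–Br > (CH₃)₂CH–ONO₂ > (CH₃)₂CH–F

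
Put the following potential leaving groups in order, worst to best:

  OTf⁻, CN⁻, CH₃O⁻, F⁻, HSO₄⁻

Rank by basicity of the departing species: weakest base leaves most easily.
OTf⁻: pKₐ(CF₃SO₃H (triflic acid)) ≈ -14
HSO₄⁻: pKₐ(H₂SO₄) ≈ -3
F⁻: pKₐ(HF) ≈ 3.2
CN⁻: pKₐ(HCN) ≈ 9.2
CH₃O⁻: pKₐ(CH₃OH) ≈ 15.5
The question asks for worst first, so the sequence is read in increasing leaving-group ability.

CH₃O⁻ < CN⁻ < F⁻ < HSO₄⁻ < OTf⁻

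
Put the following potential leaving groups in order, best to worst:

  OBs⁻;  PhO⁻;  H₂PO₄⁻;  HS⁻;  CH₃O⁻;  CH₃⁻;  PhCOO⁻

OBs⁻ > H₂PO₄⁻ > PhCOO⁻ > HS⁻ > PhO⁻ > CH₃O⁻ > CH₃⁻

Rank by basicity of the departing species: weakest base leaves most easily.
OBs⁻: pKₐ(p-BrC₆H₄SO₃H) ≈ -2.8
H₂PO₄⁻: pKₐ(H₃PO₄) ≈ 2.1
PhCOO⁻: pKₐ(C₆H₅COOH) ≈ 4.2
HS⁻: pKₐ(H₂S) ≈ 7
PhO⁻: pKₐ(C₆H₅OH (phenol)) ≈ 10
CH₃O⁻: pKₐ(CH₃OH) ≈ 15.5
CH₃⁻: pKₐ(CH₄) ≈ 48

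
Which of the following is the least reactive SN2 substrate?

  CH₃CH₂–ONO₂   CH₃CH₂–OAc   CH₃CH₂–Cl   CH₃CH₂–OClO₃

Same R in every case — rank the leaving groups.
Rank by basicity of the departing species: weakest base leaves most easily.
CH₃CH₂–OClO₃ loses ClO₄⁻: pKₐ(HClO₄) ≈ -10
CH₃CH₂–Cl loses Cl⁻: pKₐ(HCl) ≈ -7
CH₃CH₂–ONO₂ loses NO₃⁻: pKₐ(HNO₃) ≈ -1.3
CH₃CH₂–OAc loses AcO⁻: pKₐ(CH₃COOH) ≈ 4.8

CH₃CH₂–OAc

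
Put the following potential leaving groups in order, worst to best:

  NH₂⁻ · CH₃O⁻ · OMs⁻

NH₂⁻ < CH₃O⁻ < OMs⁻

Leaving-group ability tracks the stability of the departed species; conjugate-acid pKₐ is the usual yardstick (lower pKₐ → better LG).
OMs⁻: pKₐ(CH₃SO₃H (MsOH)) ≈ -1.9
CH₃O⁻: pKₐ(CH₃OH) ≈ 15.5 — strong base; alkoxides do not leave unassisted
NH₂⁻: pKₐ(NH₃) ≈ 38 — extremely strong base; never a leaving group
Listed from poorest to best leaving group as asked.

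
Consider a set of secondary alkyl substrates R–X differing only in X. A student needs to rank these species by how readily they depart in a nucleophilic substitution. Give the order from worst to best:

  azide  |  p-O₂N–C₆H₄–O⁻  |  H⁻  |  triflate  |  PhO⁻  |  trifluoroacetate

The more stable X⁻ (or X) is on its own — i.e. the weaker a base it is — the better a leaving group it makes.
triflate: pKₐ(CF₃SO₃H (triflic acid)) ≈ -14
trifluoroacetate: pKₐ(CF₃COOH) ≈ 0.2
azide: pKₐ(HN₃) ≈ 4.7
p-O₂N–C₆H₄–O⁻: pKₐ(p-nitrophenol) ≈ 7.2
PhO⁻: pKₐ(C₆H₅OH (phenol)) ≈ 10
H⁻: pKₐ(H₂) ≈ 36
Reversing gives the worst-to-best order requested.

H⁻ < PhO⁻ < p-O₂N–C₆H₄–O⁻ < azide < trifluoroacetate < triflate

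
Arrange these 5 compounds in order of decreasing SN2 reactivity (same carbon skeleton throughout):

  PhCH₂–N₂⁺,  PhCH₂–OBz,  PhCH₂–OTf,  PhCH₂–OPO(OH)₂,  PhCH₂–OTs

Identical carbon frameworks mean the comparison reduces to leaving-group quality.
A good leaving group is a weak base: the lower the pKₐ of its conjugate acid, the more readily it departs.
PhCH₂–N₂⁺ loses N₂: no meaningful conjugate acid; N₂ departs as an exceptionally stable neutral molecule
PhCH₂–OTf loses OTf⁻: pKₐ(CF₃SO₃H (triflic acid)) ≈ -14
PhCH₂–OTs loses OTs⁻: pKₐ(p-CH₃C₆H₄SO₃H (TsOH)) ≈ -2.8
PhCH₂–OPO(OH)₂ loses H₂PO₄⁻: pKₐ(H₃PO₄) ≈ 2.1
PhCH₂–OBz loses PhCOO⁻: pKₐ(C₆H₅COOH) ≈ 4.2

PhCH₂–N₂⁺ > PhCH₂–OTf > PhCH₂–OTs > PhCH₂–OPO(OH)₂ > PhCH₂–OBz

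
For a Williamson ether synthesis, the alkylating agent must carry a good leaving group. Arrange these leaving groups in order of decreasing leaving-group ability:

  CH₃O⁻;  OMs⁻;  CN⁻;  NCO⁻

OMs⁻ > NCO⁻ > CN⁻ > CH₃O⁻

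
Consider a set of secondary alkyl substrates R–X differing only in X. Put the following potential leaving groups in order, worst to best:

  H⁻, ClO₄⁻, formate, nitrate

A good leaving group is a weak base: the lower the pKₐ of its conjugate acid, the more readily it departs.
ClO₄⁻: pKₐ(HClO₄) ≈ -10 — extremely weak base; rarely used for safety reasons
nitrate: pKₐ(HNO₃) ≈ -1.3 — resonance-delocalised over three oxygens
formate: pKₐ(HCOOH) ≈ 3.8 — resonance-stabilised carboxylate
H⁻: pKₐ(H₂) ≈ 36
Reversing gives the worst-to-best order requested.

H⁻ < formate < nitrate < ClO₄⁻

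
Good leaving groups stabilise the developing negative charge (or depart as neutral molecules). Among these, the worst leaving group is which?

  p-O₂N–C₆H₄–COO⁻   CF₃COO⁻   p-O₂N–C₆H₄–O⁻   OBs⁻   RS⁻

RS⁻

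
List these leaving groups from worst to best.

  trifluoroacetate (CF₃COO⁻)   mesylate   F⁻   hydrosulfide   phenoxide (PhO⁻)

phenoxide (PhO⁻) < hydrosulfide < F⁻ < trifluoroacetate (CF₃COO⁻) < mesylate

Leaving-group ability tracks the stability of the departed species; conjugate-acid pKₐ is the usual yardstick (lower pKₐ → better LG).
mesylate: pKₐ(CH₃SO₃H (MsOH)) ≈ -1.9
trifluoroacetate (CF₃COO⁻): pKₐ(CF₃COOH) ≈ 0.2
F⁻: pKₐ(HF) ≈ 3.2
hydrosulfide: pKₐ(H₂S) ≈ 7
phenoxide (PhO⁻): pKₐ(C₆H₅OH (phenol)) ≈ 10
The question asks for worst first, so the sequence is read in increasing leaving-group ability.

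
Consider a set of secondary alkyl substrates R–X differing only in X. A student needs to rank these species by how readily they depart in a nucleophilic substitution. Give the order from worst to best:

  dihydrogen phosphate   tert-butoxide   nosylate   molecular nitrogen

tert-butoxide < dihydrogen phosphate < nosylate < molecular nitrogen

The more stable X⁻ (or X) is on its own — i.e. the weaker a base it is — the better a leaving group it makes.
molecular nitrogen: no meaningful conjugate acid; N₂ departs as an exceptionally stable neutral molecule
nosylate: pKₐ(p-O₂NC₆H₄SO₃H) ≈ -3.5 — p-nitro group further stabilises the sulfonate
dihydrogen phosphate: pKₐ(H₃PO₄) ≈ 2.1
tert-butoxide: pKₐ(t-BuOH) ≈ 18
Reversing gives the worst-to-best order requested.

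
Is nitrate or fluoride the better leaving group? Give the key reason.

nitrate

nitrate is the better leaving group.
pKₐ(HNO₃) ≈ -1.3 versus pKₐ(HF) ≈ 3.2: nitrate is the much weaker base.
Resonance-delocalised over three oxygens.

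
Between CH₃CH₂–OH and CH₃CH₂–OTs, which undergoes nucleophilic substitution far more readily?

From CH₃CH₂–OH the departing group would be OH⁻ (pKₐ(H₂O) ≈ 15.7). Strong base; essentially never leaves without prior activation.
From CH₃CH₂–OTs the leaving group is OTs⁻ (pKₐ(p-CH₃C₆H₄SO₃H (TsOH)) ≈ -2.8). Resonance-delocalised arenesulfonate.
(In practice CH₃CH₂–OTs is made from CH₃CH₂–OH by treatment with TsCl / pyridine, converting the hydroxyl into a tosylate.)

CH₃CH₂–OTs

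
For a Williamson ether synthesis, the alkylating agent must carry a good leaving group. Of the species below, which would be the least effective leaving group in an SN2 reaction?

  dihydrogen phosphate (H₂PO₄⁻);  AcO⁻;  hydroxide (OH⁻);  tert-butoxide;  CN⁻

A good leaving group is a weak base: the lower the pKₐ of its conjugate acid, the more readily it departs.
dihydrogen phosphate (H₂PO₄⁻): pKₐ(H₃PO₄) ≈ 2.1
AcO⁻: pKₐ(CH₃COOH) ≈ 4.8
CN⁻: pKₐ(HCN) ≈ 9.2
hydroxide (OH⁻): pKₐ(H₂O) ≈ 15.7
tert-butoxide: pKₐ(t-BuOH) ≈ 18

tert-butoxide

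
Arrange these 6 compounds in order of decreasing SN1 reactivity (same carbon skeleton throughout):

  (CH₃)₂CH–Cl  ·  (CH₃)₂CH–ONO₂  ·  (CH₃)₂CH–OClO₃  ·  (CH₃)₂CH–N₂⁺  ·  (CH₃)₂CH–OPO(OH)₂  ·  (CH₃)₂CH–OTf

Same R in every case — rank the leaving groups.
A good leaving group is a weak base: the lower the pKₐ of its conjugate acid, the more readily it departs.
(CH₃)₂CH–N₂⁺ loses N₂: no meaningful conjugate acid; N₂ departs as an exceptionally stable neutral molecule
(CH₃)₂CH–OTf loses OTf⁻: pKₐ(CF₃SO₃H (triflic acid)) ≈ -14
(CH₃)₂CH–OClO₃ loses ClO₄⁻: pKₐ(HClO₄) ≈ -10
(CH₃)₂CH–Cl loses Cl⁻: pKₐ(HCl) ≈ -7
(CH₃)₂CH–ONO₂ loses NO₃⁻: pKₐ(HNO₃) ≈ -1.3
(CH₃)₂CH–OPO(OH)₂ loses H₂PO₄⁻: pKₐ(H₃PO₄) ≈ 2.1

(CH₃)₂CH–N₂⁺ > (CH₃)₂CH–OTf > (CH₃)₂CH–OClO₃ > (CH₃)₂CH–Cl > (CH₃)₂CH–ONO₂ > (CH₃)₂CH–OPO(OH)₂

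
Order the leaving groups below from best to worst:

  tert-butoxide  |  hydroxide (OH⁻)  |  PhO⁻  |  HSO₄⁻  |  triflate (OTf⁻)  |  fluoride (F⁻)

triflate (OTf⁻) > HSO₄⁻ > fluoride (F⁻) > PhO⁻ > hydroxide (OH⁻) > tert-butoxide

triflate (OTf⁻): pKₐ(CF₃SO₃H (triflic acid)) ≈ -14
HSO₄⁻: pKₐ(H₂SO₄) ≈ -3
fluoride (F⁻): pKₐ(HF) ≈ 3.2
PhO⁻: pKₐ(C₆H₅OH (phenol)) ≈ 10
hydroxide (OH⁻): pKₐ(H₂O) ≈ 15.7
tert-butoxide: pKₐ(t-BuOH) ≈ 18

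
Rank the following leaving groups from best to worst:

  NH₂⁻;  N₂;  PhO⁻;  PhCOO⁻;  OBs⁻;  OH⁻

N₂ > OBs⁻ > PhCOO⁻ > PhO⁻ > OH⁻ > NH₂⁻

N₂: no meaningful conjugate acid; N₂ departs as an exceptionally stable neutral molecule
OBs⁻: pKₐ(p-BrC₆H₄SO₃H) ≈ -2.8
PhCOO⁻: pKₐ(C₆H₅COOH) ≈ 4.2 — aryl carboxylate
PhO⁻: pKₐ(C₆H₅OH (phenol)) ≈ 10 — resonance into the ring helps, but still a poor LG
OH⁻: pKₐ(H₂O) ≈ 15.7 — strong base; essentially never leaves without prior activation
NH₂⁻: pKₐ(NH₃) ≈ 38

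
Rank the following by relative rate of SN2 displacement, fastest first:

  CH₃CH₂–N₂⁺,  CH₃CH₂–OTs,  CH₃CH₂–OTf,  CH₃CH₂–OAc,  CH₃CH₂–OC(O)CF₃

Same R in every case — rank the leaving groups.
Leaving-group ability tracks the stability of the departed species; conjugate-acid pKₐ is the usual yardstick (lower pKₐ → better LG).
CH₃CH₂–N₂⁺ loses N₂: no meaningful conjugate acid; N₂ departs as an exceptionally stable neutral molecule
CH₃CH₂–OTf loses OTf⁻: pKₐ(CF₃SO₃H (triflic acid)) ≈ -14
CH₃CH₂–OTs loses OTs⁻: pKₐ(p-CH₃C₆H₄SO₃H (TsOH)) ≈ -2.8
CH₃CH₂–OC(O)CF₃ loses CF₃COO⁻: pKₐ(CF₃COOH) ≈ 0.2
CH₃CH₂–OAc loses AcO⁻: pKₐ(CH₃COOH) ≈ 4.8

CH₃CH₂–N₂⁺ > CH₃CH₂–OTf > CH₃CH₂–OTs > CH₃CH₂–OC(O)CF₃ > CH₃CH₂–OAc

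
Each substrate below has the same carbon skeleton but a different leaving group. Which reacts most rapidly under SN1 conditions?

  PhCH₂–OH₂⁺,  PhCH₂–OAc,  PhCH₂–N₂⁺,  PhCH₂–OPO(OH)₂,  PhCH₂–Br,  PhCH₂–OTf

PhCH₂–N₂⁺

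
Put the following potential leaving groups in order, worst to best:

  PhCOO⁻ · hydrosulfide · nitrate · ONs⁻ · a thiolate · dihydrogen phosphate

ONs⁻: pKₐ(p-O₂NC₆H₄SO₃H) ≈ -3.5
nitrate: pKₐ(HNO₃) ≈ -1.3
dihydrogen phosphate: pKₐ(H₃PO₄) ≈ 2.1
PhCOO⁻: pKₐ(C₆H₅COOH) ≈ 4.2
hydrosulfide: pKₐ(H₂S) ≈ 7
a thiolate: pKₐ(RSH (a thiol)) ≈ 10.5
Listed from poorest to best leaving group as asked.

a thiolate < hydrosulfide < PhCOO⁻ < dihydrogen phosphate < nitrate < ONs⁻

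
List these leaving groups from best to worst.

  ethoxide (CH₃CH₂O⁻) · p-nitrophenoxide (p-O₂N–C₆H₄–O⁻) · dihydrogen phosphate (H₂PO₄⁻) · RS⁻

dihydrogen phosphate (H₂PO₄⁻) > p-nitrophenoxide (p-O₂N–C₆H₄–O⁻) > RS⁻ > ethoxide (CH₃CH₂O⁻)

dihydrogen phosphate (H₂PO₄⁻): pKₐ(H₃PO₄) ≈ 2.1 — moderate base; biological leaving group after further activation
p-nitrophenoxide (p-O₂N–C₆H₄–O⁻): pKₐ(p-nitrophenol) ≈ 7.2 — nitro group delocalises the charge; the classic chromogenic LG
RS⁻: pKₐ(RSH (a thiol)) ≈ 10.5 — moderately basic; rarely leaves without activation
ethoxide (CH₃CH₂O⁻): pKₐ(CH₃CH₂OH) ≈ 16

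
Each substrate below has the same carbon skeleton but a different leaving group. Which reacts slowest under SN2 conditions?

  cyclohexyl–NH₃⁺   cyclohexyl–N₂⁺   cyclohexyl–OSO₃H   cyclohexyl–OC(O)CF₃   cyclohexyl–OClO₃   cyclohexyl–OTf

cyclohexyl–NH₃⁺

With the same alkyl group throughout, only the leaving group differentiates the rates.
The more stable X⁻ (or X) is on its own — i.e. the weaker a base it is — the better a leaving group it makes.
cyclohexyl–N₂⁺ loses N₂: no meaningful conjugate acid; N₂ departs as an exceptionally stable neutral molecule
cyclohexyl–OTf loses OTf⁻: pKₐ(CF₃SO₃H (triflic acid)) ≈ -14
cyclohexyl–OClO₃ loses ClO₄⁻: pKₐ(HClO₄) ≈ -10
cyclohexyl–OSO₃H loses HSO₄⁻: pKₐ(H₂SO₄) ≈ -3
cyclohexyl–OC(O)CF₃ loses CF₃COO⁻: pKₐ(CF₃COOH) ≈ 0.2
cyclohexyl–NH₃⁺ loses NH₃: pKₐ(NH₄⁺) ≈ 9.2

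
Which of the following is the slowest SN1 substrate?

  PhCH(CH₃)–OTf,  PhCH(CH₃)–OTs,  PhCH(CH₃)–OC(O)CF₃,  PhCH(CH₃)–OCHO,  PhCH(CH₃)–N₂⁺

Identical carbon frameworks mean the comparison reduces to leaving-group quality.
The more stable X⁻ (or X) is on its own — i.e. the weaker a base it is — the better a leaving group it makes.
PhCH(CH₃)–N₂⁺ loses N₂: no meaningful conjugate acid; N₂ departs as an exceptionally stable neutral molecule
PhCH(CH₃)–OTf loses OTf⁻: pKₐ(CF₃SO₃H (triflic acid)) ≈ -14
PhCH(CH₃)–OTs loses OTs⁻: pKₐ(p-CH₃C₆H₄SO₃H (TsOH)) ≈ -2.8
PhCH(CH₃)–OC(O)CF₃ loses CF₃COO⁻: pKₐ(CF₃COOH) ≈ 0.2
PhCH(CH₃)–OCHO loses HCOO⁻: pKₐ(HCOOH) ≈ 3.8

PhCH(CH₃)–OCHO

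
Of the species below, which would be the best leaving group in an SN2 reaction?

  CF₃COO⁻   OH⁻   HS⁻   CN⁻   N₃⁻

CF₃COO⁻

CF₃COO⁻: pKₐ(CF₃COOH) ≈ 0.2
N₃⁻: pKₐ(HN₃) ≈ 4.7
HS⁻: pKₐ(H₂S) ≈ 7
CN⁻: pKₐ(HCN) ≈ 9.2
OH⁻: pKₐ(H₂O) ≈ 15.7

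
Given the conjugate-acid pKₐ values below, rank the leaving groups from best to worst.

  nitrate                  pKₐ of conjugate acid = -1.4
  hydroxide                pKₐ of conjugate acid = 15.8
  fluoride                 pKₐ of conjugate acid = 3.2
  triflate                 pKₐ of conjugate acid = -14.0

Lower conjugate-acid pKₐ ⇒ weaker base ⇒ better leaving group.
Sorting by the given values: triflate (-14.0), nitrate (-1.4), fluoride (3.2), hydroxide (15.8).

triflate > nitrate > fluoride > hydroxide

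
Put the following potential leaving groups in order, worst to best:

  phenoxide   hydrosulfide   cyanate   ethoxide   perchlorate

ethoxide < phenoxide < hydrosulfide < cyanate < perchlorate

perchlorate: pKₐ(HClO₄) ≈ -10
cyanate: pKₐ(HOCN) ≈ 3.5
hydrosulfide: pKₐ(H₂S) ≈ 7
phenoxide: pKₐ(C₆H₅OH (phenol)) ≈ 10
ethoxide: pKₐ(CH₃CH₂OH) ≈ 16
Reversing gives the worst-to-best order requested.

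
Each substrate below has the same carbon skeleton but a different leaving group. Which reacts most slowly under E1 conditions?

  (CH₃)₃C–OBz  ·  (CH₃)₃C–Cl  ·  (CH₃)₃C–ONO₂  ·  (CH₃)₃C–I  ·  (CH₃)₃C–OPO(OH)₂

(CH₃)₃C–OBz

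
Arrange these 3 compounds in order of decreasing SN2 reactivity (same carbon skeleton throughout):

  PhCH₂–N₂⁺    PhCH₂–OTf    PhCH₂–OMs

Identical carbon frameworks mean the comparison reduces to leaving-group quality.
Leaving-group ability tracks the stability of the departed species; conjugate-acid pKₐ is the usual yardstick (lower pKₐ → better LG).
PhCH₂–N₂⁺ loses N₂: no meaningful conjugate acid; N₂ departs as an exceptionally stable neutral molecule
PhCH₂–OTf loses OTf⁻: pKₐ(CF₃SO₃H (triflic acid)) ≈ -14
PhCH₂–OMs loses OMs⁻: pKₐ(CH₃SO₃H (MsOH)) ≈ -1.9

PhCH₂–N₂⁺ > PhCH₂–OTf > PhCH₂–OMs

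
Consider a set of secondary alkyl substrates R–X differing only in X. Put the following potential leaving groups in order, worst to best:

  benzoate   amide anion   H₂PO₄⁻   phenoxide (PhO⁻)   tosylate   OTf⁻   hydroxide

amide anion < hydroxide < phenoxide (PhO⁻) < benzoate < H₂PO₄⁻ < tosylate < OTf⁻

The more stable X⁻ (or X) is on its own — i.e. the weaker a base it is — the better a leaving group it makes.
OTf⁻: pKₐ(CF₃SO₃H (triflic acid)) ≈ -14 — charge spread over three oxygens and a CF₃ group; the premier leaving group in synthesis
tosylate: pKₐ(p-CH₃C₆H₄SO₃H (TsOH)) ≈ -2.8
H₂PO₄⁻: pKₐ(H₃PO₄) ≈ 2.1 — moderate base; biological leaving group after further activation
benzoate: pKₐ(C₆H₅COOH) ≈ 4.2 — aryl carboxylate
phenoxide (PhO⁻): pKₐ(C₆H₅OH (phenol)) ≈ 10 — resonance into the ring helps, but still a poor LG
hydroxide: pKₐ(H₂O) ≈ 15.7 — strong base; essentially never leaves without prior activation
amide anion: pKₐ(NH₃) ≈ 38 — extremely strong base; never a leaving group
Reversing gives the worst-to-best order requested.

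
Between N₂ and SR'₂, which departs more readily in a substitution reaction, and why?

N₂ is the better leaving group.
N₂ is the ultimate leaving group — it departs as an exceptionally stable neutral molecule, whereas SR'₂ (pKₐ(R'₂SH⁺) ≈ -7) is far more basic.

N₂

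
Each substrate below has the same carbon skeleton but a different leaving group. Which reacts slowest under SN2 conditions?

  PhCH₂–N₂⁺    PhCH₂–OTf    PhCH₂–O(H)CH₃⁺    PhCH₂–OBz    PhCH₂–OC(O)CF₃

Same R in every case — rank the leaving groups.
Rank by basicity of the departing species: weakest base leaves most easily.
PhCH₂–N₂⁺ loses N₂: no meaningful conjugate acid; N₂ departs as an exceptionally stable neutral molecule
PhCH₂–OTf loses OTf⁻: pKₐ(CF₃SO₃H (triflic acid)) ≈ -14
PhCH₂–O(H)CH₃⁺ loses R'OH: pKₐ(R'OH₂⁺) ≈ -2.4
PhCH₂–OC(O)CF₃ loses CF₃COO⁻: pKₐ(CF₃COOH) ≈ 0.2
PhCH₂–OBz loses PhCOO⁻: pKₐ(C₆H₅COOH) ≈ 4.2

PhCH₂–OBz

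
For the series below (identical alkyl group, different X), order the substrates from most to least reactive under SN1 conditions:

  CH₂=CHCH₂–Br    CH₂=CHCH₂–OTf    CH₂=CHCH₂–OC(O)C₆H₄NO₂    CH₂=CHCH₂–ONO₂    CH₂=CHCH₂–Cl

CH₂=CHCH₂–OTf > CH₂=CHCH₂–Br > CH₂=CHCH₂–Cl > CH₂=CHCH₂–ONO₂ > CH₂=CHCH₂–OC(O)C₆H₄NO₂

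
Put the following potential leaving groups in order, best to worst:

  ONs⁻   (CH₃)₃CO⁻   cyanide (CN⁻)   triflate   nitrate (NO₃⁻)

A good leaving group is a weak base: the lower the pKₐ of its conjugate acid, the more readily it departs.
triflate: pKₐ(CF₃SO₃H (triflic acid)) ≈ -14 — charge spread over three oxygens and a CF₃ group; the premier leaving group in synthesis
ONs⁻: pKₐ(p-O₂NC₆H₄SO₃H) ≈ -3.5
nitrate (NO₃⁻): pKₐ(HNO₃) ≈ -1.3 — resonance-delocalised over three oxygens
cyanide (CN⁻): pKₐ(HCN) ≈ 9.2 — sp carbon stabilises the charge somewhat, but still a poor LG
(CH₃)₃CO⁻: pKₐ(t-BuOH) ≈ 18

triflate > ONs⁻ > nitrate (NO₃⁻) > cyanide (CN⁻) > (CH₃)₃CO⁻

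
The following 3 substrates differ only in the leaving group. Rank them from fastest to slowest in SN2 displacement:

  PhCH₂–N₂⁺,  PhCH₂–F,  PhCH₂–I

PhCH₂–N₂⁺ > PhCH₂–I > PhCH₂–F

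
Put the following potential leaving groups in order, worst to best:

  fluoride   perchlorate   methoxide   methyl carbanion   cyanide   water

methyl carbanion < methoxide < cyanide < fluoride < water < perchlorate

Leaving-group ability tracks the stability of the departed species; conjugate-acid pKₐ is the usual yardstick (lower pKₐ → better LG).
perchlorate: pKₐ(HClO₄) ≈ -10
water: pKₐ(H₃O⁺) ≈ -1.7 — neutral; leaves from a protonated alcohol (R–OH₂⁺)
fluoride: pKₐ(HF) ≈ 3.2
cyanide: pKₐ(HCN) ≈ 9.2
methoxide: pKₐ(CH₃OH) ≈ 15.5 — strong base; alkoxides do not leave unassisted
methyl carbanion: pKₐ(CH₄) ≈ 48 — unstabilised carbanion; the worst conceivable leaving group
Listed from poorest to best leaving group as asked.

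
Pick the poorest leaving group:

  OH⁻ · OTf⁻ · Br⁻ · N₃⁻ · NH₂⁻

NH₂⁻

A good leaving group is a weak base: the lower the pKₐ of its conjugate acid, the more readily it departs.
OTf⁻: pKₐ(CF₃SO₃H (triflic acid)) ≈ -14
Br⁻: pKₐ(HBr) ≈ -9
N₃⁻: pKₐ(HN₃) ≈ 4.7
OH⁻: pKₐ(H₂O) ≈ 15.7
NH₂⁻: pKₐ(NH₃) ≈ 38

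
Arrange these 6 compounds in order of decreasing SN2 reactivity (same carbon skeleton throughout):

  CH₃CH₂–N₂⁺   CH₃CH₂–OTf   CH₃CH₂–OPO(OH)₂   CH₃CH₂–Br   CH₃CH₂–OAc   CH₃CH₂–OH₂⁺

Identical carbon frameworks mean the comparison reduces to leaving-group quality.
Leaving-group ability tracks the stability of the departed species; conjugate-acid pKₐ is the usual yardstick (lower pKₐ → better LG).
CH₃CH₂–N₂⁺ loses N₂: no meaningful conjugate acid; N₂ departs as an exceptionally stable neutral molecule
CH₃CH₂–OTf loses OTf⁻: pKₐ(CF₃SO₃H (triflic acid)) ≈ -14
CH₃CH₂–Br loses Br⁻: pKₐ(HBr) ≈ -9
CH₃CH₂–OH₂⁺ loses H₂O: pKₐ(H₃O⁺) ≈ -1.7
CH₃CH₂–OPO(OH)₂ loses H₂PO₄⁻: pKₐ(H₃PO₄) ≈ 2.1
CH₃CH₂–OAc loses AcO⁻: pKₐ(CH₃COOH) ≈ 4.8

CH₃CH₂–N₂⁺ > CH₃CH₂–OTf > CH₃CH₂–Br > CH₃CH₂–OH₂⁺ > CH₃CH₂–OPO(OH)₂ > CH₃CH₂–OAc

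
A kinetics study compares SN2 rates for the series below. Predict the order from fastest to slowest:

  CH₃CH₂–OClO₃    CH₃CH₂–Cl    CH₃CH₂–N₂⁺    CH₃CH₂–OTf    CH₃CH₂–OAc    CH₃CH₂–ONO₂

Same R in every case — rank the leaving groups.
Leaving-group ability tracks the stability of the departed species; conjugate-acid pKₐ is the usual yardstick (lower pKₐ → better LG).
CH₃CH₂–N₂⁺ loses N₂: no meaningful conjugate acid; N₂ departs as an exceptionally stable neutral molecule
CH₃CH₂–OTf loses OTf⁻: pKₐ(CF₃SO₃H (triflic acid)) ≈ -14
CH₃CH₂–OClO₃ loses ClO₄⁻: pKₐ(HClO₄) ≈ -10
CH₃CH₂–Cl loses Cl⁻: pKₐ(HCl) ≈ -7
CH₃CH₂–ONO₂ loses NO₃⁻: pKₐ(HNO₃) ≈ -1.3
CH₃CH₂–OAc loses AcO⁻: pKₐ(CH₃COOH) ≈ 4.8

CH₃CH₂–N₂⁺ > CH₃CH₂–OTf > CH₃CH₂–OClO₃ > CH₃CH₂–Cl > CH₃CH₂–ONO₂ > CH₃CH₂–OAc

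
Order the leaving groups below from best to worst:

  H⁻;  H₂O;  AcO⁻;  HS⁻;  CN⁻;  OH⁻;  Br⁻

Br⁻ > H₂O > AcO⁻ > HS⁻ > CN⁻ > OH⁻ > H⁻

Rank by basicity of the departing species: weakest base leaves most easily.
Br⁻: pKₐ(HBr) ≈ -9
H₂O: pKₐ(H₃O⁺) ≈ -1.7
AcO⁻: pKₐ(CH₃COOH) ≈ 4.8
HS⁻: pKₐ(H₂S) ≈ 7
CN⁻: pKₐ(HCN) ≈ 9.2
OH⁻: pKₐ(H₂O) ≈ 15.7
H⁻: pKₐ(H₂) ≈ 36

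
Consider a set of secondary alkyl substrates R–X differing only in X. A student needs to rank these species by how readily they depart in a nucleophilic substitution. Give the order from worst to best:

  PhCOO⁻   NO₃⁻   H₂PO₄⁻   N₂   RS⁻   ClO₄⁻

Leaving-group ability tracks the stability of the departed species; conjugate-acid pKₐ is the usual yardstick (lower pKₐ → better LG).
N₂: no meaningful conjugate acid; N₂ departs as an exceptionally stable neutral molecule
ClO₄⁻: pKₐ(HClO₄) ≈ -10
NO₃⁻: pKₐ(HNO₃) ≈ -1.3
H₂PO₄⁻: pKₐ(H₃PO₄) ≈ 2.1
PhCOO⁻: pKₐ(C₆H₅COOH) ≈ 4.2
RS⁻: pKₐ(RSH (a thiol)) ≈ 10.5
The question asks for worst first, so the sequence is read in increasing leaving-group ability.

RS⁻ < PhCOO⁻ < H₂PO₄⁻ < NO₃⁻ < ClO₄⁻ < N₂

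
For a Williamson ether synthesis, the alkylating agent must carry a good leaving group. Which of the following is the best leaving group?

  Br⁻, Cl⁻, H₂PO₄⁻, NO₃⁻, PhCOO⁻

Rank by basicity of the departing species: weakest base leaves most easily.
Br⁻: pKₐ(HBr) ≈ -9
Cl⁻: pKₐ(HCl) ≈ -7
NO₃⁻: pKₐ(HNO₃) ≈ -1.3
H₂PO₄⁻: pKₐ(H₃PO₄) ≈ 2.1
PhCOO⁻: pKₐ(C₆H₅COOH) ≈ 4.2

Br⁻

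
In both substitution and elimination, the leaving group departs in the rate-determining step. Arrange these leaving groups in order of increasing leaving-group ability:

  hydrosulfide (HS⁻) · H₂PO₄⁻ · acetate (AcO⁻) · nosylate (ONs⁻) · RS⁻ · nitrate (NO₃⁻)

Leaving-group ability tracks the stability of the departed species; conjugate-acid pKₐ is the usual yardstick (lower pKₐ → better LG).
nosylate (ONs⁻): pKₐ(p-O₂NC₆H₄SO₃H) ≈ -3.5 — p-nitro group further stabilises the sulfonate
nitrate (NO₃⁻): pKₐ(HNO₃) ≈ -1.3 — resonance-delocalised over three oxygens
H₂PO₄⁻: pKₐ(H₃PO₄) ≈ 2.1 — moderate base; biological leaving group after further activation
acetate (AcO⁻): pKₐ(CH₃COOH) ≈ 4.8
hydrosulfide (HS⁻): pKₐ(H₂S) ≈ 7
RS⁻: pKₐ(RSH (a thiol)) ≈ 10.5
The question asks for worst first, so the sequence is read in increasing leaving-group ability.

RS⁻ < hydrosulfide (HS⁻) < acetate (AcO⁻) < H₂PO₄⁻ < nitrate (NO₃⁻) < nosylate (ONs⁻)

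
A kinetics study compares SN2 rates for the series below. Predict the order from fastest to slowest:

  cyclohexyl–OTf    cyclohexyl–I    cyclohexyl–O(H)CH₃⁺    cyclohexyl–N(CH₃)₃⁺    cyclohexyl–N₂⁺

With the same alkyl group throughout, only the leaving group differentiates the rates.
The more stable X⁻ (or X) is on its own — i.e. the weaker a base it is — the better a leaving group it makes.
cyclohexyl–N₂⁺ loses N₂: no meaningful conjugate acid; N₂ departs as an exceptionally stable neutral molecule
cyclohexyl–OTf loses OTf⁻: pKₐ(CF₃SO₃H (triflic acid)) ≈ -14
cyclohexyl–I loses I⁻: pKₐ(HI) ≈ -10
cyclohexyl–O(H)CH₃⁺ loses R'OH: pKₐ(R'OH₂⁺) ≈ -2.4
cyclohexyl–N(CH₃)₃⁺ loses NR'₃: pKₐ(R'₃NH⁺) ≈ 10.7

cyclohexyl–N₂⁺ > cyclohexyl–OTf > cyclohexyl–I > cyclohexyl–O(H)CH₃⁺ > cyclohexyl–N(CH₃)₃⁺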